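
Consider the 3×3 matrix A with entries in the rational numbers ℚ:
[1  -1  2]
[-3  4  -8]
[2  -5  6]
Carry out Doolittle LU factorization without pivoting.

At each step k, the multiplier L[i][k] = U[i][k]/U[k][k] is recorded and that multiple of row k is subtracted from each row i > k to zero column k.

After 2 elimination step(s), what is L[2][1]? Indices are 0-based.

k=0: U[0][0]=1
  eliminate (1,0): mult=-3, new row 1: (0, 1, -2); set L[1][0]=-3
  eliminate (2,0): mult=2, new row 2: (0, -3, 2); set L[2][0]=2
k=1: U[1][1]=1
  eliminate (2,1): mult=-3, new row 2: (0, 0, -4); set L[2][1]=-3

L[2][1] = -3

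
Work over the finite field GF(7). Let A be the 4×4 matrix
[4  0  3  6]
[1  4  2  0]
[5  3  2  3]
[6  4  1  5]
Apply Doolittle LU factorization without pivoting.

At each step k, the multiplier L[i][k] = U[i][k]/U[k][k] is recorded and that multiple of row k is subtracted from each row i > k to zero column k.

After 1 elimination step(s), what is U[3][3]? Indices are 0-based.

k=0: U[0][0]=4
  eliminate (1,0): mult=2, new row 1: (0, 4, 3, 2); set L[1][0]=2
  eliminate (2,0): mult=3, new row 2: (0, 3, 0, 6); set L[2][0]=3
  eliminate (3,0): mult=5, new row 3: (0, 4, 0, 3); set L[3][0]=5

U[3][3] = 3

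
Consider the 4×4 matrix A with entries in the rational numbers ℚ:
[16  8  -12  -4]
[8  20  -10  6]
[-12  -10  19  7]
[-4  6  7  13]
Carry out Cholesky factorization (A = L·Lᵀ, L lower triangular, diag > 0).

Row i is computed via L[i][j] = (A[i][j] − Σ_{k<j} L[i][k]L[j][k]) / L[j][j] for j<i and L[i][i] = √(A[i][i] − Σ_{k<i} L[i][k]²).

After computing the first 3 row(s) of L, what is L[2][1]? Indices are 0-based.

L[2][1] = -1

Step 1: L[0][0] = √(16) = 4.
  L[1][0] = (8) / L[0][0] = 2.
Step 2: L[1][1] = √(16) = 4.
  L[2][0] = (-12) / L[0][0] = -3.
  L[2][1] = (-4) / L[1][1] = -1.
Step 3: L[2][2] = √(9) = 3.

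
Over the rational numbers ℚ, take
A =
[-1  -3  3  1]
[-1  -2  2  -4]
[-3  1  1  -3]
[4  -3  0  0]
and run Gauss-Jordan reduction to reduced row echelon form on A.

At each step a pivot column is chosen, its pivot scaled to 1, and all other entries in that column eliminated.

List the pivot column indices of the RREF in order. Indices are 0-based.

[1] R0 /= -1  ⇒  (1, 3, -3, -1)
     R1 -= -1·R0  ⇒  (0, 1, -1, -5)
     R2 -= -3·R0  ⇒  (0, 10, -8, -6)
     R3 -= 4·R0  ⇒  (0, -15, 12, 4)
[2] R1 /= 1  ⇒  (0, 1, -1, -5)
     R0 -= 3·R1  ⇒  (1, 0, 0, 14)
     R2 -= 10·R1  ⇒  (0, 0, 2, 44)
     R3 -= -15·R1  ⇒  (0, 0, -3, -71)
[3] R2 /= 2  ⇒  (0, 0, 1, 22)
     R1 -= -1·R2  ⇒  (0, 1, 0, 17)
     R3 -= -3·R2  ⇒  (0, 0, 0, -5)
[4] R3 /= -5  ⇒  (0, 0, 0, 1)
     R0 -= 14·R3  ⇒  (1, 0, 0, 0)
     R1 -= 17·R3  ⇒  (0, 1, 0, 0)
     R2 -= 22·R3  ⇒  (0, 0, 1, 0)

pivot columns: 0, 1, 2, 3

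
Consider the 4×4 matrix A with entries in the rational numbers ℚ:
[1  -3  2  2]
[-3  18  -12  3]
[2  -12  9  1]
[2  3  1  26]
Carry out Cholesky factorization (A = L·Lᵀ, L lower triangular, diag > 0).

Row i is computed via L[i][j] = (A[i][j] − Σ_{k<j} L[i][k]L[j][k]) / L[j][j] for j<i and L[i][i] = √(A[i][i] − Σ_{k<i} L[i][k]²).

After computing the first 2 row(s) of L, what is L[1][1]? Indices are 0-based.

L[1][1] = 3

Step 1: L[0][0] = √(1) = 1.
  L[1][0] = (-3) / L[0][0] = -3.
Step 2: L[1][1] = √(9) = 3.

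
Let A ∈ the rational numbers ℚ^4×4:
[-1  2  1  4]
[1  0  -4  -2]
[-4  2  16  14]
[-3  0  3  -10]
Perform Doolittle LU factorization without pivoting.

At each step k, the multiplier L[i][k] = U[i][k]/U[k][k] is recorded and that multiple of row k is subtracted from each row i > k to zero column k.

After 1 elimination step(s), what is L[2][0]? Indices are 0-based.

L[2][0] = 4

k=0: U[0][0]=-1
  eliminate (1,0): mult=-1, new row 1: (0, 2, -3, 2); set L[1][0]=-1
  eliminate (2,0): mult=4, new row 2: (0, -6, 12, -2); set L[2][0]=4
  eliminate (3,0): mult=3, new row 3: (0, -6, 0, -22); set L[3][0]=3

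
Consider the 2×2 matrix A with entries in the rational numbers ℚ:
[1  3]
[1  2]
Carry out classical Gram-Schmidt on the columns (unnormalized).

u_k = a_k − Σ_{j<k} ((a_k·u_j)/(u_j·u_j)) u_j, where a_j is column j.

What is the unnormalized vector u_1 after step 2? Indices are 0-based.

Step 1: u_0 = a_0 = (1, 1).
Step 2: u_1 = a_1 − (5/2)·u_0 = (1/2, -1/2).

u_1 = (1/2, -1/2)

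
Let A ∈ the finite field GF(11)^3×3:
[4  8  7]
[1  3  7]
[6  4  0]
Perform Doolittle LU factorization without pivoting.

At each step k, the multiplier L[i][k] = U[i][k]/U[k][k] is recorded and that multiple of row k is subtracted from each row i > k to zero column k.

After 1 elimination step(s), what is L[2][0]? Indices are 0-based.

Step 1: pivot at (0,0) is 4.
  row1 ← row1 − (3)·row0  ⇒  L[1][0]=3, U row1=(0, 1, 8)
  row2 ← row2 − (7)·row0  ⇒  L[2][0]=7, U row2=(0, 3, 6)

L[2][0] = 7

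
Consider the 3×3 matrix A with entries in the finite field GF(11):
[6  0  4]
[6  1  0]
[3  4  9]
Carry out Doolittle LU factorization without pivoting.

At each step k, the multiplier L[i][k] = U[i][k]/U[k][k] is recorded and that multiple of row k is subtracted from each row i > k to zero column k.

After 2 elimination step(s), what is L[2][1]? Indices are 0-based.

L[2][1] = 4

Step 1: pivot at (0,0) is 6.
  row1 ← row1 − (1)·row0  ⇒  L[1][0]=1, U row1=(0, 1, 7)
  row2 ← row2 − (6)·row0  ⇒  L[2][0]=6, U row2=(0, 4, 7)
Step 2: pivot at (1,1) is 1.
  row2 ← row2 − (4)·row1  ⇒  L[2][1]=4, U row2=(0, 0, 1)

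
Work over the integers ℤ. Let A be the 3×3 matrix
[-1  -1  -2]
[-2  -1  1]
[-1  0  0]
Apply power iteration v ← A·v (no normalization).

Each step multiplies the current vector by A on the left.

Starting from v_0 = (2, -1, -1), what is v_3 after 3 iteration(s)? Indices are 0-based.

v_0 = (2, -1, -1).
v_1 = A·v_0 = (1, -4, -2).
v_2 = A·v_1 = (7, 0, -1).
v_3 = A·v_2 = (-5, -15, -7).

v_3 = (-5, -15, -7)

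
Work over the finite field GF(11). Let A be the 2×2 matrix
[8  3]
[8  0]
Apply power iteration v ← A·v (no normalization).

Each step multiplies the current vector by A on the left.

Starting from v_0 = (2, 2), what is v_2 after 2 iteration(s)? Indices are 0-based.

v_0 = (2, 2).
v_1 = A·v_0 = (0, 5).
v_2 = A·v_1 = (4, 0).

v_2 = (4, 0)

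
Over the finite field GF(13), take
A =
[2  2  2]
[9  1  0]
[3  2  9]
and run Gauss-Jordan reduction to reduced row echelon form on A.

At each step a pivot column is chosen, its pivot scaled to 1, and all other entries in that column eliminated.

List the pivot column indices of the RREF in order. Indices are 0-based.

step 1: normalize row 0 (÷2) = (1, 1, 1)
  row 1: subtract 9×row0 = (0, 5, 4)
  row 2: subtract 3×row0 = (0, 12, 6)
step 2: normalize row 1 (÷5) = (0, 1, 6)
  row 0: subtract 1×row1 = (1, 0, 8)
  row 2: subtract 12×row1 = (0, 0, 12)
step 3: normalize row 2 (÷12) = (0, 0, 1)
  row 0: subtract 8×row2 = (1, 0, 0)
  row 1: subtract 6×row2 = (0, 1, 0)

pivot columns: 0, 1, 2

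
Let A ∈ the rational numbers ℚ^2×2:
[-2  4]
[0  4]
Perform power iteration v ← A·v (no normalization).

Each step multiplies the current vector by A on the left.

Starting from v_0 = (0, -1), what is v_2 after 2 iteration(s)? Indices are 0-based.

v_2 = (-8, -16)

v_0 = (0, -1).
v_1 = A·v_0 = (-4, -4).
v_2 = A·v_1 = (-8, -16).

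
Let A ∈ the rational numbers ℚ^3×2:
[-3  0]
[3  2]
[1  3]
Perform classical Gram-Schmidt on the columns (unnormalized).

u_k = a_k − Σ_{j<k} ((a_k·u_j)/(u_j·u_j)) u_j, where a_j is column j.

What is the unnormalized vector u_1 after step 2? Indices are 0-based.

Step 1: u_0 = a_0 = (-3, 3, 1).
Step 2: u_1 = a_1 − (9/19)·u_0 = (27/19, 11/19, 48/19).

u_1 = (27/19, 11/19, 48/19)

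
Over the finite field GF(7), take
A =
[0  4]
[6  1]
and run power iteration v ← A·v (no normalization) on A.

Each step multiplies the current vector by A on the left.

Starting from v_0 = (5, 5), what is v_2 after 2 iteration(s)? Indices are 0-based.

v_2 = (0, 1)

v_0 = (5, 5).
v_1 = A·v_0 = (6, 0).
v_2 = A·v_1 = (0, 1).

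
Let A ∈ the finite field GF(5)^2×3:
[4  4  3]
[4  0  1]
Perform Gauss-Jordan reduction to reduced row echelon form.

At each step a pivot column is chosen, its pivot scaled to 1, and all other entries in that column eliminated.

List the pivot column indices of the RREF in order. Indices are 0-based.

pivot(0,0)=4: scale R0 → (1, 1, 2)
  clear (1,0): R1 −= (4)R0 → (0, 1, 3)
pivot(1,1)=1: scale R1 → (0, 1, 3)
  clear (0,1): R0 −= (1)R1 → (1, 0, 4)

pivot columns: 0, 1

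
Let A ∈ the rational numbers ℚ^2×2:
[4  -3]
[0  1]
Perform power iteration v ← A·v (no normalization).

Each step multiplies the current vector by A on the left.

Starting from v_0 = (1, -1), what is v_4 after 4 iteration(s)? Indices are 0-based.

v_0 = (1, -1).
v_1 = A·v_0 = (7, -1).
v_2 = A·v_1 = (31, -1).
v_3 = A·v_2 = (127, -1).
v_4 = A·v_3 = (511, -1).

v_4 = (511, -1)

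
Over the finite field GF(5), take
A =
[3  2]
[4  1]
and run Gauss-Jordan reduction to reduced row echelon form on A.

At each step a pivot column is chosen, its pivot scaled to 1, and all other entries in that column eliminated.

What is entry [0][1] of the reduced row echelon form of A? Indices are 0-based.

[1] R0 /= 3  ⇒  (1, 4)
     R1 -= 4·R0  ⇒  (0, 0)
column 1 empty below row 1

M[0][1] = 4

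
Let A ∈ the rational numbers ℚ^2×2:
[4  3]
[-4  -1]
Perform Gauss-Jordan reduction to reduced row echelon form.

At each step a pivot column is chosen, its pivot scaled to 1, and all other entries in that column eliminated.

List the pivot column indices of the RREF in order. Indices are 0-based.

step 1: normalize row 0 (÷4) = (1, 3/4)
  row 1: subtract -4×row0 = (0, 2)
step 2: normalize row 1 (÷2) = (0, 1)
  row 0: subtract 3/4×row1 = (1, 0)

pivot columns: 0, 1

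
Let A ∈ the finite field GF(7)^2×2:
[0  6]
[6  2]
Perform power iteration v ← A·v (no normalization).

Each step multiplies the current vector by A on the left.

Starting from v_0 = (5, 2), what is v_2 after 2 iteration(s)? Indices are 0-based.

v_0 = (5, 2).
v_1 = A·v_0 = (5, 6).
v_2 = A·v_1 = (1, 0).

v_2 = (1, 0)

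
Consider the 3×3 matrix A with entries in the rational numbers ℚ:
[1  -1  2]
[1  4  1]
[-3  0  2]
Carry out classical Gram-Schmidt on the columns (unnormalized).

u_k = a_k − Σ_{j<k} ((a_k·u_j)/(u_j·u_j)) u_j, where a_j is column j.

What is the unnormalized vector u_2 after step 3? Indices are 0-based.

Step 1: u_0 = a_0 = (1, 1, -3).
Step 2: u_1 = a_1 − (3/11)·u_0 = (-14/11, 41/11, 9/11).
Step 3: u_2 = a_2 − (-3/11)·u_0 − (31/178)·u_1 = (222/89, 111/178, 185/178).

u_2 = (222/89, 111/178, 185/178)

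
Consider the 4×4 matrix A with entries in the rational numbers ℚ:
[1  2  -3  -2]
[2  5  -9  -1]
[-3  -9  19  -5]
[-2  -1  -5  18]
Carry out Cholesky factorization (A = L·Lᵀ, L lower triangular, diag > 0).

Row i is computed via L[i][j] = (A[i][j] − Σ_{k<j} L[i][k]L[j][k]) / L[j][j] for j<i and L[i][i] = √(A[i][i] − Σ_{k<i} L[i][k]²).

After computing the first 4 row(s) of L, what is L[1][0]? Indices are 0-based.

Step 1: L[0][0] = √(1) = 1.
  L[1][0] = (2) / L[0][0] = 2.
Step 2: L[1][1] = √(1) = 1.
  L[2][0] = (-3) / L[0][0] = -3.
  L[2][1] = (-3) / L[1][1] = -3.
Step 3: L[2][2] = √(1) = 1.
  L[3][0] = (-2) / L[0][0] = -2.
  L[3][1] = (3) / L[1][1] = 3.
  L[3][2] = (-2) / L[2][2] = -2.
Step 4: L[3][3] = √(1) = 1.

L[1][0] = 2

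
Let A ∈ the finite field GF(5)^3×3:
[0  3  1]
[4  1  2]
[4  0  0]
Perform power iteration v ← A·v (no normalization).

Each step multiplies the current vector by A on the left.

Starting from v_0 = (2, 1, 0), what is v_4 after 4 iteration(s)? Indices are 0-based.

v_0 = (2, 1, 0).
v_1 = A·v_0 = (3, 4, 3).
v_2 = A·v_1 = (0, 2, 2).
v_3 = A·v_2 = (3, 1, 0).
v_4 = A·v_3 = (3, 3, 2).

v_4 = (3, 3, 2)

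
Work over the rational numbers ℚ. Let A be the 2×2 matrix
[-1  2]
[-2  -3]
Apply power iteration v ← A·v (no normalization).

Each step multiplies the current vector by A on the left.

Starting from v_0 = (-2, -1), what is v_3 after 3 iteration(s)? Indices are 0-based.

v_0 = (-2, -1).
v_1 = A·v_0 = (0, 7).
v_2 = A·v_1 = (14, -21).
v_3 = A·v_2 = (-56, 35).

v_3 = (-56, 35)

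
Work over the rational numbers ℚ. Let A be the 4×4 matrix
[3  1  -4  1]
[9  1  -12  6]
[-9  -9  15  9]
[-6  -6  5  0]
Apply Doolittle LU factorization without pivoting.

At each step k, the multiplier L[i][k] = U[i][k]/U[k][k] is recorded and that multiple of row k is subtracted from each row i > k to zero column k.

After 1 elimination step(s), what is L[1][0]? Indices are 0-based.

[col 0] pivot 3
  R1 -= 3*R0 → (0, -2, 0, 3)  (L[1][0] := 3)
  R2 -= -3*R0 → (0, -6, 3, 12)  (L[2][0] := -3)
  R3 -= -2*R0 → (0, -4, -3, 2)  (L[3][0] := -2)

L[1][0] = 3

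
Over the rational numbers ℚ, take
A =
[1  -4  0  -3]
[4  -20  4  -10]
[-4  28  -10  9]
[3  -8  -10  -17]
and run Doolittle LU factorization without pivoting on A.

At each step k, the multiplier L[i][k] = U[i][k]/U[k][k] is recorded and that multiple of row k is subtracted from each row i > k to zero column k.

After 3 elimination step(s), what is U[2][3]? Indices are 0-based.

U[2][3] = 3

k=0: U[0][0]=1
  eliminate (1,0): mult=4, new row 1: (0, -4, 4, 2); set L[1][0]=4
  eliminate (2,0): mult=-4, new row 2: (0, 12, -10, -3); set L[2][0]=-4
  eliminate (3,0): mult=3, new row 3: (0, 4, -10, -8); set L[3][0]=3
k=1: U[1][1]=-4
  eliminate (2,1): mult=-3, new row 2: (0, 0, 2, 3); set L[2][1]=-3
  eliminate (3,1): mult=-1, new row 3: (0, 0, -6, -6); set L[3][1]=-1
k=2: U[2][2]=2
  eliminate (3,2): mult=-3, new row 3: (0, 0, 0, 3); set L[3][2]=-3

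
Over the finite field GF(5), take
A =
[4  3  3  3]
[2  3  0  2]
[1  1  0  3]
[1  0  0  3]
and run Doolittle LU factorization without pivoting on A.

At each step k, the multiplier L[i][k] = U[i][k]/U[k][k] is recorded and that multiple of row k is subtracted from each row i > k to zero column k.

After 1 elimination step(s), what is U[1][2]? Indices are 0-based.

[col 0] pivot 4
  R1 -= 3*R0 → (0, 4, 1, 3)  (L[1][0] := 3)
  R2 -= 4*R0 → (0, 4, 3, 1)  (L[2][0] := 4)
  R3 -= 4*R0 → (0, 3, 3, 1)  (L[3][0] := 4)

U[1][2] = 1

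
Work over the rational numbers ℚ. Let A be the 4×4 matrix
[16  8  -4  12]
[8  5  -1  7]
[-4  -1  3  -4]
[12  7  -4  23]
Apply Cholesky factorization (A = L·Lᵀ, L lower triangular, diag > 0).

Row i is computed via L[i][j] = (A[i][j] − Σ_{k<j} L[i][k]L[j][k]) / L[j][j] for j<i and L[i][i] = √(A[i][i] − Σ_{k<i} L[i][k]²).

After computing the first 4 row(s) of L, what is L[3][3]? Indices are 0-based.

L[3][3] = 3

Step 1: L[0][0] = √(16) = 4.
  L[1][0] = (8) / L[0][0] = 2.
Step 2: L[1][1] = √(1) = 1.
  L[2][0] = (-4) / L[0][0] = -1.
  L[2][1] = (1) / L[1][1] = 1.
Step 3: L[2][2] = √(1) = 1.
  L[3][0] = (12) / L[0][0] = 3.
  L[3][1] = (1) / L[1][1] = 1.
  L[3][2] = (-2) / L[2][2] = -2.
Step 4: L[3][3] = √(9) = 3.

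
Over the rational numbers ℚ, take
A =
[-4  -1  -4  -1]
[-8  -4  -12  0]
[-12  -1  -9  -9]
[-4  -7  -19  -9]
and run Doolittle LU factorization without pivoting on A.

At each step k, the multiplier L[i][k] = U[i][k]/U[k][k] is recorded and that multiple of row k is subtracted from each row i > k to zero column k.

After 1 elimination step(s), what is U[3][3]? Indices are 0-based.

U[3][3] = -8

k=0: U[0][0]=-4
  eliminate (1,0): mult=2, new row 1: (0, -2, -4, 2); set L[1][0]=2
  eliminate (2,0): mult=3, new row 2: (0, 2, 3, -6); set L[2][0]=3
  eliminate (3,0): mult=1, new row 3: (0, -6, -15, -8); set L[3][0]=1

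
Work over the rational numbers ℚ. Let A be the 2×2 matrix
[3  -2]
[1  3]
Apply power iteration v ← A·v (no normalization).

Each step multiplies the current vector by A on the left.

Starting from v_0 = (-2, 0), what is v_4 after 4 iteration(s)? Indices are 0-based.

v_4 = (46, -168)

v_0 = (-2, 0).
v_1 = A·v_0 = (-6, -2).
v_2 = A·v_1 = (-14, -12).
v_3 = A·v_2 = (-18, -50).
v_4 = A·v_3 = (46, -168).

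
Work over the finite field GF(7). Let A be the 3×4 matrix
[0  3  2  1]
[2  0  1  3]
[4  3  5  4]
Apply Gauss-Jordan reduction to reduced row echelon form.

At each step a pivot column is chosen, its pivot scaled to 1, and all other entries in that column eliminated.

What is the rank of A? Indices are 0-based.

pivot(0,0): swap R0↔R1
pivot(0,0)=2: scale R0 → (1, 0, 4, 5)
  clear (2,0): R2 −= (4)R0 → (0, 3, 3, 5)
pivot(1,1)=3: scale R1 → (0, 1, 3, 5)
  clear (2,1): R2 −= (3)R1 → (0, 0, 1, 4)
pivot(2,2)=1: scale R2 → (0, 0, 1, 4)
  clear (0,2): R0 −= (4)R2 → (1, 0, 0, 3)
  clear (1,2): R1 −= (3)R2 → (0, 1, 0, 0)

rank = 3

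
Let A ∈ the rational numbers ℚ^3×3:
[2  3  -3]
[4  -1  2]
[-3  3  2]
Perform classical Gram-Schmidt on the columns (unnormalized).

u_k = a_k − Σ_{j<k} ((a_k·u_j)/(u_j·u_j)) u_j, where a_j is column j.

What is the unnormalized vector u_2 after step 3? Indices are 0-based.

u_2 = (-765/502, 1275/502, 595/251)

Step 1: u_0 = a_0 = (2, 4, -3).
Step 2: u_1 = a_1 − (-7/29)·u_0 = (101/29, -1/29, 66/29).
Step 3: u_2 = a_2 − (-4/29)·u_0 − (-173/502)·u_1 = (-765/502, 1275/502, 595/251).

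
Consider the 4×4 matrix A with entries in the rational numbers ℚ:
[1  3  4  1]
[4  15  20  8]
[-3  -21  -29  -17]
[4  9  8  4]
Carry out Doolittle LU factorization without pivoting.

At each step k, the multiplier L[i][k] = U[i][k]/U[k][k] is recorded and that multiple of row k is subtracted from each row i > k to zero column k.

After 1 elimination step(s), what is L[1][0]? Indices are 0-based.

[col 0] pivot 1
  R1 -= 4*R0 → (0, 3, 4, 4)  (L[1][0] := 4)
  R2 -= -3*R0 → (0, -12, -17, -14)  (L[2][0] := -3)
  R3 -= 4*R0 → (0, -3, -8, 0)  (L[3][0] := 4)

L[1][0] = 4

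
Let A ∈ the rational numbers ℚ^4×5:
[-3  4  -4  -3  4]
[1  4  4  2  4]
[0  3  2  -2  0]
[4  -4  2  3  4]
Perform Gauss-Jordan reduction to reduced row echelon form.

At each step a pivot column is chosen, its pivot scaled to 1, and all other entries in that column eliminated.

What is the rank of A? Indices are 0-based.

[1] R0 /= -3  ⇒  (1, -4/3, 4/3, 1, -4/3)
     R1 -= 1·R0  ⇒  (0, 16/3, 8/3, 1, 16/3)
     R3 -= 4·R0  ⇒  (0, 4/3, -10/3, -1, 28/3)
[2] R1 /= 16/3  ⇒  (0, 1, 1/2, 3/16, 1)
     R0 -= -4/3·R1  ⇒  (1, 0, 2, 5/4, 0)
     R2 -= 3·R1  ⇒  (0, 0, 1/2, -41/16, -3)
     R3 -= 4/3·R1  ⇒  (0, 0, -4, -5/4, 8)
[3] R2 /= 1/2  ⇒  (0, 0, 1, -41/8, -6)
     R0 -= 2·R2  ⇒  (1, 0, 0, 23/2, 12)
     R1 -= 1/2·R2  ⇒  (0, 1, 0, 11/4, 4)
     R3 -= -4·R2  ⇒  (0, 0, 0, -87/4, -16)
[4] R3 /= -87/4  ⇒  (0, 0, 0, 1, 64/87)
     R0 -= 23/2·R3  ⇒  (1, 0, 0, 0, 308/87)
     R1 -= 11/4·R3  ⇒  (0, 1, 0, 0, 172/87)
     R2 -= -41/8·R3  ⇒  (0, 0, 1, 0, -194/87)

rank = 4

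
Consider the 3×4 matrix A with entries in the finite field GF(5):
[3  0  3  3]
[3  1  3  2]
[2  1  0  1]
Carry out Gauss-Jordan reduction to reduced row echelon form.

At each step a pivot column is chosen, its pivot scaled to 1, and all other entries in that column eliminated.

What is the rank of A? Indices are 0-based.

pivot(0,0)=3: scale R0 → (1, 0, 1, 1)
  clear (1,0): R1 −= (3)R0 → (0, 1, 0, 4)
  clear (2,0): R2 −= (2)R0 → (0, 1, 3, 4)
pivot(1,1)=1: scale R1 → (0, 1, 0, 4)
  clear (2,1): R2 −= (1)R1 → (0, 0, 3, 0)
pivot(2,2)=3: scale R2 → (0, 0, 1, 0)
  clear (0,2): R0 −= (1)R2 → (1, 0, 0, 1)

rank = 3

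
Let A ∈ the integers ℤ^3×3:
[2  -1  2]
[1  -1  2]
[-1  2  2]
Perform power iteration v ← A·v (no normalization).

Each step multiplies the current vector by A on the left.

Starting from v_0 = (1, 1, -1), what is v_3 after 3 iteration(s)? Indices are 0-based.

v_3 = (-13, -11, -10)

v_0 = (1, 1, -1).
v_1 = A·v_0 = (-1, -2, -1).
v_2 = A·v_1 = (-2, -1, -5).
v_3 = A·v_2 = (-13, -11, -10).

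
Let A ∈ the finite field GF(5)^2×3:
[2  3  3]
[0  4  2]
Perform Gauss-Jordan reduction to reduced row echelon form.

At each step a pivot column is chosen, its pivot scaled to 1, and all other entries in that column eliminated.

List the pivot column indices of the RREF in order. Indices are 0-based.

pivot(0,0)=2: scale R0 → (1, 4, 4)
pivot(1,1)=4: scale R1 → (0, 1, 3)
  clear (0,1): R0 −= (4)R1 → (1, 0, 2)

pivot columns: 0, 1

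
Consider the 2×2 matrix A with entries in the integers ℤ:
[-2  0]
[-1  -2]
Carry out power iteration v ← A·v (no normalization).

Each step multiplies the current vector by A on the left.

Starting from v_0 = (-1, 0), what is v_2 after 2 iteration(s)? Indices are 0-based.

v_2 = (-4, -4)

v_0 = (-1, 0).
v_1 = A·v_0 = (2, 1).
v_2 = A·v_1 = (-4, -4).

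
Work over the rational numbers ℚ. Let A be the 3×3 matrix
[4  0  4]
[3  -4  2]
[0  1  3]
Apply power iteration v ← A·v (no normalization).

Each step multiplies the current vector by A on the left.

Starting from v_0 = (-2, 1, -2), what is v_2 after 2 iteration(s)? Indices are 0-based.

v_0 = (-2, 1, -2).
v_1 = A·v_0 = (-16, -14, -5).
v_2 = A·v_1 = (-84, -2, -29).

v_2 = (-84, -2, -29)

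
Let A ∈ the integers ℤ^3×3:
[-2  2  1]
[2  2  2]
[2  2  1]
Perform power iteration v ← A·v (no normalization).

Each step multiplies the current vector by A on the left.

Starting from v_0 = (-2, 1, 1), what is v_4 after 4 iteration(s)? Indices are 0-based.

v_0 = (-2, 1, 1).
v_1 = A·v_0 = (7, 0, -1).
v_2 = A·v_1 = (-15, 12, 13).
v_3 = A·v_2 = (67, 20, 7).
v_4 = A·v_3 = (-87, 188, 181).

v_4 = (-87, 188, 181)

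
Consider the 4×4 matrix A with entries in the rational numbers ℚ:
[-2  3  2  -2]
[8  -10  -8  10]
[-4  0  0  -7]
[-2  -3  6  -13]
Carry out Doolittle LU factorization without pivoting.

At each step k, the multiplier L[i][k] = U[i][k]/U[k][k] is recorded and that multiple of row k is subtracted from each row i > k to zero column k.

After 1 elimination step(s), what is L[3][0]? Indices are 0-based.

L[3][0] = 1

Step 1: pivot at (0,0) is -2.
  row1 ← row1 − (-4)·row0  ⇒  L[1][0]=-4, U row1=(0, 2, 0, 2)
  row2 ← row2 − (2)·row0  ⇒  L[2][0]=2, U row2=(0, -6, -4, -3)
  row3 ← row3 − (1)·row0  ⇒  L[3][0]=1, U row3=(0, -6, 4, -11)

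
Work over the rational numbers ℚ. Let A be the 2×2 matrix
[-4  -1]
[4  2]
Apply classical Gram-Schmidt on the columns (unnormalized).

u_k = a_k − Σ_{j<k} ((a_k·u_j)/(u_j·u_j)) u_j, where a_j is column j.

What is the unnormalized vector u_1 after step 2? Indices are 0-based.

Step 1: u_0 = a_0 = (-4, 4).
Step 2: u_1 = a_1 − (3/8)·u_0 = (1/2, 1/2).

u_1 = (1/2, 1/2)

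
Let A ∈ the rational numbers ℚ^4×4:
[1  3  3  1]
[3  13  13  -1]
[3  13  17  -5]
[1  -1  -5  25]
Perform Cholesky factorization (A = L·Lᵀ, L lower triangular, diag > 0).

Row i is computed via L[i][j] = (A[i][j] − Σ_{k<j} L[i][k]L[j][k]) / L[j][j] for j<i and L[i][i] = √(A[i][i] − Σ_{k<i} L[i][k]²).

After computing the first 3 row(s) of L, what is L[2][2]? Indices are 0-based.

L[2][2] = 2

Step 1: L[0][0] = √(1) = 1.
  L[1][0] = (3) / L[0][0] = 3.
Step 2: L[1][1] = √(4) = 2.
  L[2][0] = (3) / L[0][0] = 3.
  L[2][1] = (4) / L[1][1] = 2.
Step 3: L[2][2] = √(4) = 2.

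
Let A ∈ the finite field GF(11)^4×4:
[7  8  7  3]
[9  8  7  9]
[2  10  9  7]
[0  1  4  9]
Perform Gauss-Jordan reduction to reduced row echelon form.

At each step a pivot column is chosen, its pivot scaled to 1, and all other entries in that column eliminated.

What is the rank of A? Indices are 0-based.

rank = 4

step 1: normalize row 0 (÷7) = (1, 9, 1, 2)
  row 1: subtract 9×row0 = (0, 4, 9, 2)
  row 2: subtract 2×row0 = (0, 3, 7, 3)
step 2: normalize row 1 (÷4) = (0, 1, 5, 6)
  row 0: subtract 9×row1 = (1, 0, 0, 3)
  row 2: subtract 3×row1 = (0, 0, 3, 7)
  row 3: subtract 1×row1 = (0, 0, 10, 3)
step 3: normalize row 2 (÷3) = (0, 0, 1, 6)
  row 1: subtract 5×row2 = (0, 1, 0, 9)
  row 3: subtract 10×row2 = (0, 0, 0, 9)
step 4: normalize row 3 (÷9) = (0, 0, 0, 1)
  row 0: subtract 3×row3 = (1, 0, 0, 0)
  row 1: subtract 9×row3 = (0, 1, 0, 0)
  row 2: subtract 6×row3 = (0, 0, 1, 0)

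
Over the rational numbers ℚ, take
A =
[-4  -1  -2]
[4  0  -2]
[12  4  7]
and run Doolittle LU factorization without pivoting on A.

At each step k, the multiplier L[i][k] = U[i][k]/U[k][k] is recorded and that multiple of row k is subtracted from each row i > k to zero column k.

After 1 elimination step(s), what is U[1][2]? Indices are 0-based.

U[1][2] = -4

k=0: U[0][0]=-4
  eliminate (1,0): mult=-1, new row 1: (0, -1, -4); set L[1][0]=-1
  eliminate (2,0): mult=-3, new row 2: (0, 1, 1); set L[2][0]=-3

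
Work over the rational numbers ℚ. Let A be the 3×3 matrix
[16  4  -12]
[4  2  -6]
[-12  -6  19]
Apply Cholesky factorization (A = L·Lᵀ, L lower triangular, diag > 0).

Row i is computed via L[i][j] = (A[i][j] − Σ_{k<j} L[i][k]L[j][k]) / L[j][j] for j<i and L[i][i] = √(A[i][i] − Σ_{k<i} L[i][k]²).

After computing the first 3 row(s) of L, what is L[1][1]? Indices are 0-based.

L[1][1] = 1

Step 1: L[0][0] = √(16) = 4.
  L[1][0] = (4) / L[0][0] = 1.
Step 2: L[1][1] = √(1) = 1.
  L[2][0] = (-12) / L[0][0] = -3.
  L[2][1] = (-3) / L[1][1] = -3.
Step 3: L[2][2] = √(1) = 1.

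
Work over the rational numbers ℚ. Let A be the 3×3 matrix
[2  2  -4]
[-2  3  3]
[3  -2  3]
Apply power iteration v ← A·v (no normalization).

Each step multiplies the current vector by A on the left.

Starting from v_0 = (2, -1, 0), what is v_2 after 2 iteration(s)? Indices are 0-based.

v_2 = (-42, -1, 44)

v_0 = (2, -1, 0).
v_1 = A·v_0 = (2, -7, 8).
v_2 = A·v_1 = (-42, -1, 44).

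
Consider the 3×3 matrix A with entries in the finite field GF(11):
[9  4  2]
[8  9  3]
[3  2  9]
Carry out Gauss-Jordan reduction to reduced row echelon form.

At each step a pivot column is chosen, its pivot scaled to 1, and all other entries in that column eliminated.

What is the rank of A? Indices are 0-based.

[1] R0 /= 9  ⇒  (1, 9, 10)
     R1 -= 8·R0  ⇒  (0, 3, 0)
     R2 -= 3·R0  ⇒  (0, 8, 1)
[2] R1 /= 3  ⇒  (0, 1, 0)
     R0 -= 9·R1  ⇒  (1, 0, 10)
     R2 -= 8·R1  ⇒  (0, 0, 1)
[3] R2 /= 1  ⇒  (0, 0, 1)
     R0 -= 10·R2  ⇒  (1, 0, 0)

rank = 3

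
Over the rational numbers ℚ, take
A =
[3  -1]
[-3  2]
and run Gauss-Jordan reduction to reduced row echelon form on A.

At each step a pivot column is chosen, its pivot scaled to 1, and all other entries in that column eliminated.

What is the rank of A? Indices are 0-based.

[1] R0 /= 3  ⇒  (1, -1/3)
     R1 -= -3·R0  ⇒  (0, 1)
[2] R1 /= 1  ⇒  (0, 1)
     R0 -= -1/3·R1  ⇒  (1, 0)

rank = 2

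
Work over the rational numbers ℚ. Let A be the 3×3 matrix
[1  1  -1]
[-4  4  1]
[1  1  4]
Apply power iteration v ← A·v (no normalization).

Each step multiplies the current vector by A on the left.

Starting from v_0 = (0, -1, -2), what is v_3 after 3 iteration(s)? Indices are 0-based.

v_0 = (0, -1, -2).
v_1 = A·v_0 = (1, -6, -9).
v_2 = A·v_1 = (4, -37, -41).
v_3 = A·v_2 = (8, -205, -197).

v_3 = (8, -205, -197)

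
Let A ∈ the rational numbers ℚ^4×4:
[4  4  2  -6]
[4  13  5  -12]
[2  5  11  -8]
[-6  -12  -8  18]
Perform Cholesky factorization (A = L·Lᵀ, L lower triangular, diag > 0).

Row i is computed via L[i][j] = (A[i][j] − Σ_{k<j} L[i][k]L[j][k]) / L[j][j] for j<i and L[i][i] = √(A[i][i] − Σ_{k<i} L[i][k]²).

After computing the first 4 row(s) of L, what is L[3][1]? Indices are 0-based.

L[3][1] = -2

Step 1: L[0][0] = √(4) = 2.
  L[1][0] = (4) / L[0][0] = 2.
Step 2: L[1][1] = √(9) = 3.
  L[2][0] = (2) / L[0][0] = 1.
  L[2][1] = (3) / L[1][1] = 1.
Step 3: L[2][2] = √(9) = 3.
  L[3][0] = (-6) / L[0][0] = -3.
  L[3][1] = (-6) / L[1][1] = -2.
  L[3][2] = (-3) / L[2][2] = -1.
Step 4: L[3][3] = √(4) = 2.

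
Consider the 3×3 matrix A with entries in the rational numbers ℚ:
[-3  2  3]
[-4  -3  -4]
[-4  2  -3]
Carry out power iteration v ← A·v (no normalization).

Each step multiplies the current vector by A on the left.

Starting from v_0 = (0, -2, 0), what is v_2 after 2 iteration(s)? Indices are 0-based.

v_0 = (0, -2, 0).
v_1 = A·v_0 = (-4, 6, -4).
v_2 = A·v_1 = (12, 14, 40).

v_2 = (12, 14, 40)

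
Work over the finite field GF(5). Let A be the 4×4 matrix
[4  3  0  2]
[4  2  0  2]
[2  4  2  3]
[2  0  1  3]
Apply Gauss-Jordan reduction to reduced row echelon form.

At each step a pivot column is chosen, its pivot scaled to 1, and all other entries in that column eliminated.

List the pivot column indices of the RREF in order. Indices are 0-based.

step 1: normalize row 0 (÷4) = (1, 2, 0, 3)
  row 1: subtract 4×row0 = (0, 4, 0, 0)
  row 2: subtract 2×row0 = (0, 0, 2, 2)
  row 3: subtract 2×row0 = (0, 1, 1, 2)
step 2: normalize row 1 (÷4) = (0, 1, 0, 0)
  row 0: subtract 2×row1 = (1, 0, 0, 3)
  row 3: subtract 1×row1 = (0, 0, 1, 2)
step 3: normalize row 2 (÷2) = (0, 0, 1, 1)
  row 3: subtract 1×row2 = (0, 0, 0, 1)
step 4: normalize row 3 (÷1) = (0, 0, 0, 1)
  row 0: subtract 3×row3 = (1, 0, 0, 0)
  row 2: subtract 1×row3 = (0, 0, 1, 0)

pivot columns: 0, 1, 2, 3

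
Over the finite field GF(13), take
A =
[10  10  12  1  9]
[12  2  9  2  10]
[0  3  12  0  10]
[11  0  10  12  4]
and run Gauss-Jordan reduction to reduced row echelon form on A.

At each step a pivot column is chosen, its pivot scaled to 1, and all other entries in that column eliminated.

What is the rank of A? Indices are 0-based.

rank = 4

step 1: normalize row 0 (÷10) = (1, 1, 9, 4, 10)
  row 1: subtract 12×row0 = (0, 3, 5, 6, 7)
  row 3: subtract 11×row0 = (0, 2, 2, 7, 11)
step 2: normalize row 1 (÷3) = (0, 1, 6, 2, 11)
  row 0: subtract 1×row1 = (1, 0, 3, 2, 12)
  row 2: subtract 3×row1 = (0, 0, 7, 7, 3)
  row 3: subtract 2×row1 = (0, 0, 3, 3, 2)
step 3: normalize row 2 (÷7) = (0, 0, 1, 1, 6)
  row 0: subtract 3×row2 = (1, 0, 0, 12, 7)
  row 1: subtract 6×row2 = (0, 1, 0, 9, 1)
  row 3: subtract 3×row2 = (0, 0, 0, 0, 10)
skip col 3 (zero from row 3)
step 4: normalize row 3 (÷10) = (0, 0, 0, 0, 1)
  row 0: subtract 7×row3 = (1, 0, 0, 12, 0)
  row 1: subtract 1×row3 = (0, 1, 0, 9, 0)
  row 2: subtract 6×row3 = (0, 0, 1, 1, 0)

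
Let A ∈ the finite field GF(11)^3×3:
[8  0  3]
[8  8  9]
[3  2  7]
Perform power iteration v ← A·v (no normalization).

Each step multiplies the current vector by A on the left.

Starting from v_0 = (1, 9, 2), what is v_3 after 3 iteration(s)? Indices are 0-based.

v_3 = (6, 8, 8)

v_0 = (1, 9, 2).
v_1 = A·v_0 = (3, 10, 2).
v_2 = A·v_1 = (8, 1, 10).
v_3 = A·v_2 = (6, 8, 8).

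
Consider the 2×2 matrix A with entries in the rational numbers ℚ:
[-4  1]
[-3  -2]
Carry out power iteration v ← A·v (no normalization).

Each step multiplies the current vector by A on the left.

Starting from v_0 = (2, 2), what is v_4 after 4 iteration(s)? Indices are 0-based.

v_4 = (-46, 290)

v_0 = (2, 2).
v_1 = A·v_0 = (-6, -10).
v_2 = A·v_1 = (14, 38).
v_3 = A·v_2 = (-18, -118).
v_4 = A·v_3 = (-46, 290).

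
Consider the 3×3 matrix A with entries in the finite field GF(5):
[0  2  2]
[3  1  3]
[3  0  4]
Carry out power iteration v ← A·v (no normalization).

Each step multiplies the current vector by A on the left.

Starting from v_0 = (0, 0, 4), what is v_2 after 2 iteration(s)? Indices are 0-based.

v_0 = (0, 0, 4).
v_1 = A·v_0 = (3, 2, 1).
v_2 = A·v_1 = (1, 4, 3).

v_2 = (1, 4, 3)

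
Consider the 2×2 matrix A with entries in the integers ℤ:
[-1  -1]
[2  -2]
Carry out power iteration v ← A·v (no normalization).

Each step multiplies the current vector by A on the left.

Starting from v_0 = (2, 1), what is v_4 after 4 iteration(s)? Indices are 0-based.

v_0 = (2, 1).
v_1 = A·v_0 = (-3, 2).
v_2 = A·v_1 = (1, -10).
v_3 = A·v_2 = (9, 22).
v_4 = A·v_3 = (-31, -26).

v_4 = (-31, -26)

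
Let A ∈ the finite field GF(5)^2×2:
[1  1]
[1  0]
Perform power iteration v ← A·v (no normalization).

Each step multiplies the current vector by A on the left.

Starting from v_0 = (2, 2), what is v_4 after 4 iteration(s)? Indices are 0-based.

v_4 = (1, 0)

v_0 = (2, 2).
v_1 = A·v_0 = (4, 2).
v_2 = A·v_1 = (1, 4).
v_3 = A·v_2 = (0, 1).
v_4 = A·v_3 = (1, 0).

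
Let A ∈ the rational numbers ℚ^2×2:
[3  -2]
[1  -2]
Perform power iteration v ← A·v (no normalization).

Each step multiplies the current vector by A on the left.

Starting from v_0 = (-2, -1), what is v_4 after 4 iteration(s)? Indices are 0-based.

v_4 = (-76, -20)

v_0 = (-2, -1).
v_1 = A·v_0 = (-4, 0).
v_2 = A·v_1 = (-12, -4).
v_3 = A·v_2 = (-28, -4).
v_4 = A·v_3 = (-76, -20).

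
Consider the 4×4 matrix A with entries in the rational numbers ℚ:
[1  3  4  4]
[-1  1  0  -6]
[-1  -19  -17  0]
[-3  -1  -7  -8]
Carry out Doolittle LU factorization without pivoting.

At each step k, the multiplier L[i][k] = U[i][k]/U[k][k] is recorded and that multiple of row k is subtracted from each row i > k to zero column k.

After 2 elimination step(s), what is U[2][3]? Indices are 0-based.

U[2][3] = -4

k=0: U[0][0]=1
  eliminate (1,0): mult=-1, new row 1: (0, 4, 4, -2); set L[1][0]=-1
  eliminate (2,0): mult=-1, new row 2: (0, -16, -13, 4); set L[2][0]=-1
  eliminate (3,0): mult=-3, new row 3: (0, 8, 5, 4); set L[3][0]=-3
k=1: U[1][1]=4
  eliminate (2,1): mult=-4, new row 2: (0, 0, 3, -4); set L[2][1]=-4
  eliminate (3,1): mult=2, new row 3: (0, 0, -3, 8); set L[3][1]=2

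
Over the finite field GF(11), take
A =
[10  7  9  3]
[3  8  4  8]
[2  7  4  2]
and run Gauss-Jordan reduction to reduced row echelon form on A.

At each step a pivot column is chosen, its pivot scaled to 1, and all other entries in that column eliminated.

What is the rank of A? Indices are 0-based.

pivot(0,0)=10: scale R0 → (1, 4, 2, 8)
  clear (1,0): R1 −= (3)R0 → (0, 7, 9, 6)
  clear (2,0): R2 −= (2)R0 → (0, 10, 0, 8)
pivot(1,1)=7: scale R1 → (0, 1, 6, 4)
  clear (0,1): R0 −= (4)R1 → (1, 0, 0, 3)
  clear (2,1): R2 −= (10)R1 → (0, 0, 6, 1)
pivot(2,2)=6: scale R2 → (0, 0, 1, 2)
  clear (1,2): R1 −= (6)R2 → (0, 1, 0, 3)

rank = 3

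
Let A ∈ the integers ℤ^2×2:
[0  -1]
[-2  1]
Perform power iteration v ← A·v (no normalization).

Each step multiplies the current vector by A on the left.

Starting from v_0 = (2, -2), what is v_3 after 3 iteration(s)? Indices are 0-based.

v_0 = (2, -2).
v_1 = A·v_0 = (2, -6).
v_2 = A·v_1 = (6, -10).
v_3 = A·v_2 = (10, -22).

v_3 = (10, -22)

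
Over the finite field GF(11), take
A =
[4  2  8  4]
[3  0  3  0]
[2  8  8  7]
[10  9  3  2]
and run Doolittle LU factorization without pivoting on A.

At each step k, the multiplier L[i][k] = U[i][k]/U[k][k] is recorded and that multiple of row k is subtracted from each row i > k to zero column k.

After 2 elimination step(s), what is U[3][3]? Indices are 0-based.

U[3][3] = 6

Step 1: pivot at (0,0) is 4.
  row1 ← row1 − (9)·row0  ⇒  L[1][0]=9, U row1=(0, 4, 8, 8)
  row2 ← row2 − (6)·row0  ⇒  L[2][0]=6, U row2=(0, 7, 4, 5)
  row3 ← row3 − (8)·row0  ⇒  L[3][0]=8, U row3=(0, 4, 5, 3)
Step 2: pivot at (1,1) is 4.
  row2 ← row2 − (10)·row1  ⇒  L[2][1]=10, U row2=(0, 0, 1, 2)
  row3 ← row3 − (1)·row1  ⇒  L[3][1]=1, U row3=(0, 0, 8, 6)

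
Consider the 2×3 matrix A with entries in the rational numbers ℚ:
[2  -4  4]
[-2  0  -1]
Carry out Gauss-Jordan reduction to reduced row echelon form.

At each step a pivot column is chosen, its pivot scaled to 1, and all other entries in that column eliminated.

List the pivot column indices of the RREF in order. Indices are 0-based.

pivot columns: 0, 1

step 1: normalize row 0 (÷2) = (1, -2, 2)
  row 1: subtract -2×row0 = (0, -4, 3)
step 2: normalize row 1 (÷-4) = (0, 1, -3/4)
  row 0: subtract -2×row1 = (1, 0, 1/2)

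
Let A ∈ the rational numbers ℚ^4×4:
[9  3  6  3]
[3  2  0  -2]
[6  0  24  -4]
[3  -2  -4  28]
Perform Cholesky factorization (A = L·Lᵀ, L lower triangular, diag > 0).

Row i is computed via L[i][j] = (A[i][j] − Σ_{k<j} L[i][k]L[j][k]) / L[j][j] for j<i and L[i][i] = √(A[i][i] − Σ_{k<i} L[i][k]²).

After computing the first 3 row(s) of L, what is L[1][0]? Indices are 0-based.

L[1][0] = 1

Step 1: L[0][0] = √(9) = 3.
  L[1][0] = (3) / L[0][0] = 1.
Step 2: L[1][1] = √(1) = 1.
  L[2][0] = (6) / L[0][0] = 2.
  L[2][1] = (-2) / L[1][1] = -2.
Step 3: L[2][2] = √(16) = 4.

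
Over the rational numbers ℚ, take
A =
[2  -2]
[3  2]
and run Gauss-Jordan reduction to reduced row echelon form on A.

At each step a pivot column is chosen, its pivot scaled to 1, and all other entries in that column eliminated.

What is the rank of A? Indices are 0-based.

step 1: normalize row 0 (÷2) = (1, -1)
  row 1: subtract 3×row0 = (0, 5)
step 2: normalize row 1 (÷5) = (0, 1)
  row 0: subtract -1×row1 = (1, 0)

rank = 2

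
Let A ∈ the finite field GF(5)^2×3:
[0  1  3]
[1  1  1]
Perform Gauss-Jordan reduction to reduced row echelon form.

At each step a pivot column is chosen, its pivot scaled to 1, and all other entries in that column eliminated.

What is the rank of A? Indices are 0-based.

pivot(0,0): swap R0↔R1
pivot(0,0)=1: scale R0 → (1, 1, 1)
pivot(1,1)=1: scale R1 → (0, 1, 3)
  clear (0,1): R0 −= (1)R1 → (1, 0, 3)

rank = 2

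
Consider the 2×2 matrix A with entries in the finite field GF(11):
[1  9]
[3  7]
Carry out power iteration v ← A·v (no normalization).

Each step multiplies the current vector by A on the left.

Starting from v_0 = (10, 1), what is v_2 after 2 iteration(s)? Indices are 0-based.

v_2 = (0, 8)

v_0 = (10, 1).
v_1 = A·v_0 = (8, 4).
v_2 = A·v_1 = (0, 8).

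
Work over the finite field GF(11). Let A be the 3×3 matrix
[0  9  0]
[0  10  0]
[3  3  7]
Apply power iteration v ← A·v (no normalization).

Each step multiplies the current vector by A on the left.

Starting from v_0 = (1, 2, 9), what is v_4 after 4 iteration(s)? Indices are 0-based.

v_4 = (4, 2, 8)

v_0 = (1, 2, 9).
v_1 = A·v_0 = (7, 9, 6).
v_2 = A·v_1 = (4, 2, 2).
v_3 = A·v_2 = (7, 9, 10).
v_4 = A·v_3 = (4, 2, 8).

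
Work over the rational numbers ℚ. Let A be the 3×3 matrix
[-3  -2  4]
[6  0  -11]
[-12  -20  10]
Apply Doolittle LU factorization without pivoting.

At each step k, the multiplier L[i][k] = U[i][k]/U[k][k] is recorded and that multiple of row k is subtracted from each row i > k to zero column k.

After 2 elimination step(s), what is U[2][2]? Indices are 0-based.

U[2][2] = 3

Step 1: pivot at (0,0) is -3.
  row1 ← row1 − (-2)·row0  ⇒  L[1][0]=-2, U row1=(0, -4, -3)
  row2 ← row2 − (4)·row0  ⇒  L[2][0]=4, U row2=(0, -12, -6)
Step 2: pivot at (1,1) is -4.
  row2 ← row2 − (3)·row1  ⇒  L[2][1]=3, U row2=(0, 0, 3)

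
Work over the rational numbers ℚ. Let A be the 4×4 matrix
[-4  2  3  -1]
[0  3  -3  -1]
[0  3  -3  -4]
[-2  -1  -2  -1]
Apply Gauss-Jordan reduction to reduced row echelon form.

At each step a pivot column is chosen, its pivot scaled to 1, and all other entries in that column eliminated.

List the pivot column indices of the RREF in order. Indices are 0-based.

pivot columns: 0, 1, 2, 3

[1] R0 /= -4  ⇒  (1, -1/2, -3/4, 1/4)
     R3 -= -2·R0  ⇒  (0, -2, -7/2, -1/2)
[2] R1 /= 3  ⇒  (0, 1, -1, -1/3)
     R0 -= -1/2·R1  ⇒  (1, 0, -5/4, 1/12)
     R2 -= 3·R1  ⇒  (0, 0, 0, -3)
     R3 -= -2·R1  ⇒  (0, 0, -11/2, -7/6)
[3] R2 <-> R3
[3] R2 /= -11/2  ⇒  (0, 0, 1, 7/33)
     R0 -= -5/4·R2  ⇒  (1, 0, 0, 23/66)
     R1 -= -1·R2  ⇒  (0, 1, 0, -4/33)
[4] R3 /= -3  ⇒  (0, 0, 0, 1)
     R0 -= 23/66·R3  ⇒  (1, 0, 0, 0)
     R1 -= -4/33·R3  ⇒  (0, 1, 0, 0)
     R2 -= 7/33·R3  ⇒  (0, 0, 1, 0)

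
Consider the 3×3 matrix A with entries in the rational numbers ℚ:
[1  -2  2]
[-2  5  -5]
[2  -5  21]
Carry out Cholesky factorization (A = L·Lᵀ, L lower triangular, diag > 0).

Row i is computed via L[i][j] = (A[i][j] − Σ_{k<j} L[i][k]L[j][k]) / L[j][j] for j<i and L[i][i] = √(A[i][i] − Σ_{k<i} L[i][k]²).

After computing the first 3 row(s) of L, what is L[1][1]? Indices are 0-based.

L[1][1] = 1

Step 1: L[0][0] = √(1) = 1.
  L[1][0] = (-2) / L[0][0] = -2.
Step 2: L[1][1] = √(1) = 1.
  L[2][0] = (2) / L[0][0] = 2.
  L[2][1] = (-1) / L[1][1] = -1.
Step 3: L[2][2] = √(16) = 4.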